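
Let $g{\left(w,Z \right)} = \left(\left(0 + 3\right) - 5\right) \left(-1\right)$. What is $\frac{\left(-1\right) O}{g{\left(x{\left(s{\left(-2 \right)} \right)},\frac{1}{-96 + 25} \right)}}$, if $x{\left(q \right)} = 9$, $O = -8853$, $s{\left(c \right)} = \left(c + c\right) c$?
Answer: $\frac{8853}{2} \approx 4426.5$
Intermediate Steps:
$s{\left(c \right)} = 2 c^{2}$ ($s{\left(c \right)} = 2 c c = 2 c^{2}$)
$g{\left(w,Z \right)} = 2$ ($g{\left(w,Z \right)} = \left(3 - 5\right) \left(-1\right) = \left(-2\right) \left(-1\right) = 2$)
$\frac{\left(-1\right) O}{g{\left(x{\left(s{\left(-2 \right)} \right)},\frac{1}{-96 + 25} \right)}} = \frac{\left(-1\right) \left(-8853\right)}{2} = 8853 \cdot \frac{1}{2} = \frac{8853}{2}$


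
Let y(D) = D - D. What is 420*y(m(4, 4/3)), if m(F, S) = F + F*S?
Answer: 0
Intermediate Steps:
y(D) = 0
420*y(m(4, 4/3)) = 420*0 = 0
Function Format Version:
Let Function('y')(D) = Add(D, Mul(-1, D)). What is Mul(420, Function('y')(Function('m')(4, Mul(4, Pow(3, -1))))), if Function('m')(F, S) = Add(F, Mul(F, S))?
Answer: 0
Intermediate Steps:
Function('y')(D) = 0
Mul(420, Function('y')(Function('m')(4, Mul(4, Pow(3, -1))))) = Mul(420, 0) = 0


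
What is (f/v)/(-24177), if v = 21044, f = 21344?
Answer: -5336/127195197 ≈ -4.1951e-5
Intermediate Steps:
(f/v)/(-24177) = (21344/21044)/(-24177) = (21344*(1/21044))*(-1/24177) = (5336/5261)*(-1/24177) = -5336/127195197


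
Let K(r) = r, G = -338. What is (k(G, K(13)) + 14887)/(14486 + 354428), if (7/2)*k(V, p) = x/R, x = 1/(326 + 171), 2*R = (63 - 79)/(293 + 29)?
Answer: 14797655/366700516 ≈ 0.040354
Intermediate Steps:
R = -4/161 (R = ((63 - 79)/(293 + 29))/2 = (-16/322)/2 = (-16*1/322)/2 = (1/2)*(-8/161) = -4/161 ≈ -0.024845)
x = 1/497 ≈ 0.0020121
k(V, p) = -23/994 (k(V, p) = 2*(1/(497*(-4/161)))/7 = 2*((1/497)*(-161/4))/7 = (2/7)*(-23/284) = -23/994)
(k(G, K(13)) + 14887)/(14486 + 354428) = (-23/994 + 14887)/(14486 + 354428) = (14797655/994)/368914 = (14797655/994)*(1/368914) = 14797655/366700516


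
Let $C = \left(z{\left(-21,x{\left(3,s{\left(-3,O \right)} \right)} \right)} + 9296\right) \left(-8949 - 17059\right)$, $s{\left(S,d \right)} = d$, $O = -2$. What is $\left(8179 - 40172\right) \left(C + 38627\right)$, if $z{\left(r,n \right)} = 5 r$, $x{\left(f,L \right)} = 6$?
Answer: $7646355825693$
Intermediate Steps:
$C = -239039528$ ($C = \left(5 \left(-21\right) + 9296\right) \left(-8949 - 17059\right) = \left(-105 + 9296\right) \left(-26008\right) = 9191 \left(-26008\right) = -239039528$)
$\left(8179 - 40172\right) \left(C + 38627\right) = \left(8179 - 40172\right) \left(-239039528 + 38627\right) = \left(-31993\right) \left(-239000901\right) = 7646355825693$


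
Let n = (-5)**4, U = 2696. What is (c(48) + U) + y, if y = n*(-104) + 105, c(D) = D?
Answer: -62151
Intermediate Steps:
n = 625
y = -64895 (y = 625*(-104) + 105 = -65000 + 105 = -64895)
(c(48) + U) + y = (48 + 2696) - 64895 = 2744 - 64895 = -62151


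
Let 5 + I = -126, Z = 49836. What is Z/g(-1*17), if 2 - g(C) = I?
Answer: 49836/133 ≈ 374.71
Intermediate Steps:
I = -131 (I = -5 - 126 = -131)
g(C) = 133 (g(C) = 2 - 1*(-131) = 2 + 131 = 133)
Z/g(-1*17) = 49836/133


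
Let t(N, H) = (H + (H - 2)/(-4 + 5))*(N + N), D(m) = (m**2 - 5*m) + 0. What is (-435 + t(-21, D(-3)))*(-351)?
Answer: 830817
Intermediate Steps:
D(m) = m**2 - 5*m
t(N, H) = 2*N*(-2 + 2*H) (t(N, H) = (H + (-2 + H)/1)*(2*N) = (H + (-2 + H)*1)*(2*N) = (H + (-2 + H))*(2*N) = (-2 + 2*H)*(2*N) = 2*N*(-2 + 2*H))
(-435 + t(-21, D(-3)))*(-351) = (-435 + 4*(-21)*(-1 - 3*(-5 - 3)))*(-351) = (-435 + 4*(-21)*(-1 - 3*(-8)))*(-351) = (-435 + 4*(-21)*(-1 + 24))*(-351) = (-435 + 4*(-21)*23)*(-351) = (-435 - 1932)*(-351) = -2367*(-351) = 830817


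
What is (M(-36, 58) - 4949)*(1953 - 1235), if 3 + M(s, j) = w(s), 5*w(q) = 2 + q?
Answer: -17802092/5 ≈ -3.5604e+6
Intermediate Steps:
w(q) = 2/5 + q/5 (w(q) = (2 + q)/5 = 2/5 + q/5)
M(s, j) = -13/5 + s/5 (M(s, j) = -3 + (2/5 + s/5) = -13/5 + s/5)
(M(-36, 58) - 4949)*(1953 - 1235) = ((-13/5 + (1/5)*(-36)) - 4949)*(1953 - 1235) = ((-13/5 - 36/5) - 4949)*718 = (-49/5 - 4949)*718 = -24794/5*718 = -17802092/5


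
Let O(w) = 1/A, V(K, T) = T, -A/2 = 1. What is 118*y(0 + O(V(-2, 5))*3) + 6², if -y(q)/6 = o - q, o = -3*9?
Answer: 18090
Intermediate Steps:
A = -2 (A = -2*1 = -2)
O(w) = -½ (O(w) = 1/(-2) = 1*(-½) = -½)
o = -27
y(q) = 162 + 6*q (y(q) = -6*(-27 - q) = 162 + 6*q)
118*y(0 + O(V(-2, 5))*3) + 6² = 118*(162 + 6*(0 - ½*3)) + 6² = 118*(162 + 6*(0 - 3/2)) + 36 = 118*(162 + 6*(-3/2)) + 36 = 118*(162 - 9) + 36 = 118*153 + 36 = 18054 + 36 = 18090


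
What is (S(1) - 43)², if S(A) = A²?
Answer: 1764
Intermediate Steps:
(S(1) - 43)² = (1² - 43)² = (1 - 43)² = (-42)² = 1764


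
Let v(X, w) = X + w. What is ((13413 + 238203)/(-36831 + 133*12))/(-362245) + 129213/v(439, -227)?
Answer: 549745451388689/901968315300 ≈ 609.50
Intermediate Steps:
((13413 + 238203)/(-36831 + 133*12))/(-362245) + 129213/v(439, -227) = ((13413 + 238203)/(-36831 + 133*12))/(-362245) + 129213/(439 - 227) = (251616/(-36831 + 1596))*(-1/362245) + 129213/212 = (251616/(-35235))*(-1/362245) + 129213*(1/212) = (251616*(-1/35235))*(-1/362245) + 129213/212 = -83872/11745*(-1/362245) + 129213/212 = 83872/4254567525 + 129213/212 = 549745451388689/901968315300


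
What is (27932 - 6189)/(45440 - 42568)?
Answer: 21743/2872 ≈ 7.5707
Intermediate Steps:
(27932 - 6189)/(45440 - 42568) = 21743/2872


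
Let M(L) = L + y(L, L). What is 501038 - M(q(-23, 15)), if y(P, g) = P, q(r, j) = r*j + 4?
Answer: 501720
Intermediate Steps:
q(r, j) = 4 + j*r (q(r, j) = j*r + 4 = 4 + j*r)
M(L) = 2*L (M(L) = L + L = 2*L)
501038 - M(q(-23, 15)) = 501038 - 2*(4 + 15*(-23)) = 501038 - 2*(4 - 345) = 501038 - 2*(-341) = 501038 - 1*(-682) = 501038 + 682 = 501720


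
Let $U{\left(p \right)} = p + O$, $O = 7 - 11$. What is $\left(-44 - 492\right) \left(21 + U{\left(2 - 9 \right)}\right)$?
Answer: $-5360$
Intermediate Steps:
$O = -4$
$U{\left(p \right)} = -4 + p$ ($U{\left(p \right)} = p - 4 = -4 + p$)
$\left(-44 - 492\right) \left(21 + U{\left(2 - 9 \right)}\right) = \left(-44 - 492\right) \left(21 + \left(-4 + \left(2 - 9\right)\right)\right) = - 536 \left(21 + \left(-4 + \left(2 - 9\right)\right)\right) = - 536 \left(21 - 11\right) = \left(-536\right) 10 = -5360$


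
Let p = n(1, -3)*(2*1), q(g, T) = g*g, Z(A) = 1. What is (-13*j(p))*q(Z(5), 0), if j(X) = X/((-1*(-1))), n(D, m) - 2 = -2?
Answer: 0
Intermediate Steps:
n(D, m) = 0 (n(D, m) = 2 - 2 = 0)
q(g, T) = g²
p = 0 (p = 0*(2*1) = 0*2 = 0)
j(X) = X (j(X) = X/1 = X*1 = X)
(-13*j(p))*q(Z(5), 0) = -13*0*1² = 0*1 = 0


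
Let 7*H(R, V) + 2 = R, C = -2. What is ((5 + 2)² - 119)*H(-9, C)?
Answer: 110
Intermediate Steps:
H(R, V) = -2/7 + R/7
((5 + 2)² - 119)*H(-9, C) = ((5 + 2)² - 119)*(-2/7 + (⅐)*(-9)) = (7² - 119)*(-2/7 - 9/7) = (49 - 119)*(-11/7) = -70*(-11/7) = 110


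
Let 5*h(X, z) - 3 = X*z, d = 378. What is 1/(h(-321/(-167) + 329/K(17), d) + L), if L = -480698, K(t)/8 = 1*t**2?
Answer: -965260/463847321369 ≈ -2.0810e-6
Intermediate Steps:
K(t) = 8*t**2 (K(t) = 8*(1*t**2) = 8*t**2)
h(X, z) = 3/5 + X*z/5 (h(X, z) = 3/5 + (X*z)/5 = 3/5 + X*z/5)
1/(h(-321/(-167) + 329/K(17), d) + L) = 1/((3/5 + (1/5)*(-321/(-167) + 329/((8*17**2)))*378) - 480698) = 1/((3/5 + (1/5)*(-321*(-1/167) + 329/((8*289)))*378) - 480698) = 1/((3/5 + (1/5)*(321/167 + 329/2312)*378) - 480698) = 1/((3/5 + (1/5)*(797095/386104)*378) - 480698) = 1/((3/5 + 30130191/193052) - 480698) = 1/(151230111/965260 - 480698) = 1/(-463847321369/965260) = -965260/463847321369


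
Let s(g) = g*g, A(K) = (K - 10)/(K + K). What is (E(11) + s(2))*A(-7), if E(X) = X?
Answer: 255/14 ≈ 18.214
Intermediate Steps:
A(K) = (-10 + K)/(2*K) (A(K) = (-10 + K)/((2*K)) = (-10 + K)*(1/(2*K)) = (-10 + K)/(2*K))
s(g) = g²
(E(11) + s(2))*A(-7) = (11 + 2²)*((½)*(-10 - 7)/(-7)) = (11 + 4)*((½)*(-⅐)*(-17)) = 15*(17/14) = 255/14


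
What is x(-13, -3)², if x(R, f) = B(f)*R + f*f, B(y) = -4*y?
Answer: 21609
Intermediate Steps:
x(R, f) = f² - 4*R*f (x(R, f) = (-4*f)*R + f*f = -4*R*f + f² = f² - 4*R*f)
x(-13, -3)² = (-3*(-3 - 4*(-13)))² = (-3*(-3 + 52))² = (-3*49)² = (-147)² = 21609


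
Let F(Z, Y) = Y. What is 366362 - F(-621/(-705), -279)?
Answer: 366641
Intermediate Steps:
366362 - F(-621/(-705), -279) = 366362 - 1*(-279) = 366362 + 279 = 366641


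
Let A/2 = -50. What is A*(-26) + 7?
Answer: 2607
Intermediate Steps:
A = -100 (A = 2*(-50) = -100)
A*(-26) + 7 = -100*(-26) + 7 = 2600 + 7 = 2607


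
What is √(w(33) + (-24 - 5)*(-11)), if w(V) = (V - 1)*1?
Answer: 3*√39 ≈ 18.735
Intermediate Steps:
w(V) = -1 + V (w(V) = (-1 + V)*1 = -1 + V)
√(w(33) + (-24 - 5)*(-11)) = √((-1 + 33) + (-24 - 5)*(-11)) = √(32 - 29*(-11)) = √(32 + 319) = √351 = 3*√39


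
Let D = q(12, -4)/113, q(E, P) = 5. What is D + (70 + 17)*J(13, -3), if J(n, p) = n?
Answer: 127808/113 ≈ 1131.0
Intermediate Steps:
D = 5/113 ≈ 0.044248
D + (70 + 17)*J(13, -3) = 5/113 + (70 + 17)*13 = 5/113 + 87*13 = 5/113 + 1131 = 127808/113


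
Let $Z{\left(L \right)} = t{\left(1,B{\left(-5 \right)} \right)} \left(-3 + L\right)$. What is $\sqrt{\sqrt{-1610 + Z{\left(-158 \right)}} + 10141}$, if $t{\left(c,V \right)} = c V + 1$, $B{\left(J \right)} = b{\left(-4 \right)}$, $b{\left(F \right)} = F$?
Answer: $\sqrt{10141 + 7 i \sqrt{23}} \approx 100.7 + 0.1667 i$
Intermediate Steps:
$B{\left(J \right)} = -4$
$t{\left(c,V \right)} = 1 + V c$ ($t{\left(c,V \right)} = V c + 1 = 1 + V c$)
$Z{\left(L \right)} = 9 - 3 L$ ($Z{\left(L \right)} = \left(1 - 4\right) \left(-3 + L\right) = - 3 \left(-3 + L\right) = 9 - 3 L$)
$\sqrt{\sqrt{-1610 + Z{\left(-158 \right)}} + 10141} = \sqrt{\sqrt{-1610 + \left(9 - -474\right)} + 10141} = \sqrt{\sqrt{-1610 + \left(9 + 474\right)} + 10141} = \sqrt{\sqrt{-1610 + 483} + 10141} = \sqrt{\sqrt{-1127} + 10141} = \sqrt{7 i \sqrt{23} + 10141} = \sqrt{10141 + 7 i \sqrt{23}}$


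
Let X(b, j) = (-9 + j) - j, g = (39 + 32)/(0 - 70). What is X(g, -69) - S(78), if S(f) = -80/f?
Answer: -311/39 ≈ -7.9744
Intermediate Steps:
g = -71/70 (g = 71/(-70) = 71*(-1/70) = -71/70 ≈ -1.0143)
X(b, j) = -9
X(g, -69) - S(78) = -9 - (-80)/78 = -9 - 1*(-40/39) = -9 + 40/39 = -311/39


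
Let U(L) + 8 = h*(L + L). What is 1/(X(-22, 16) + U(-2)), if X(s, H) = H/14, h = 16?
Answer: -7/496 ≈ -0.014113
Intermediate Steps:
X(s, H) = H/14 (X(s, H) = H*(1/14) = H/14)
U(L) = -8 + 32*L (U(L) = -8 + 16*(L + L) = -8 + 16*(2*L) = -8 + 32*L)
1/(X(-22, 16) + U(-2)) = 1/((1/14)*16 + (-8 + 32*(-2))) = 1/(8/7 + (-8 - 64)) = 1/(8/7 - 72) = 1/(-496/7) = -7/496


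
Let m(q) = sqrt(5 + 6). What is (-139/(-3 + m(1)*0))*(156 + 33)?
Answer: 8757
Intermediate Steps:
m(q) = sqrt(11)
(-139/(-3 + m(1)*0))*(156 + 33) = (-139/(-3 + sqrt(11)*0))*(156 + 33) = -139/(-3 + 0)*189 = -139/(-3)*189 = -139*(-1/3)*189 = (139/3)*189 = 8757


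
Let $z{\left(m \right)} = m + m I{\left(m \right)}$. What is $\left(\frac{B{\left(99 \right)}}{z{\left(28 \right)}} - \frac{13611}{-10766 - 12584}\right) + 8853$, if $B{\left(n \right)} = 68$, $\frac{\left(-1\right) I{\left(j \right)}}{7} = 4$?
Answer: $\frac{39071792479}{4413150} \approx 8853.5$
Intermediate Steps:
$I{\left(j \right)} = -28$ ($I{\left(j \right)} = \left(-7\right) 4 = -28$)
$z{\left(m \right)} = - 27 m$ ($z{\left(m \right)} = m + m \left(-28\right) = m - 28 m = - 27 m$)
$\left(\frac{B{\left(99 \right)}}{z{\left(28 \right)}} - \frac{13611}{-10766 - 12584}\right) + 8853 = \left(\frac{68}{\left(-27\right) 28} - \frac{13611}{-10766 - 12584}\right) + 8853 = \left(\frac{68}{-756} - \frac{13611}{-10766 - 12584}\right) + 8853 = \left(68 \left(- \frac{1}{756}\right) - \frac{13611}{-23350}\right) + 8853 = \left(- \frac{17}{189} - - \frac{13611}{23350}\right) + 8853 = \left(- \frac{17}{189} + \frac{13611}{23350}\right) + 8853 = \frac{2175529}{4413150} + 8853 = \frac{39071792479}{4413150}$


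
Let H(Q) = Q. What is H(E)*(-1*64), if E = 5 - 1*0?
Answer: -320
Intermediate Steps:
E = 5 (E = 5 + 0 = 5)
H(E)*(-1*64) = 5*(-1*64) = 5*(-64) = -320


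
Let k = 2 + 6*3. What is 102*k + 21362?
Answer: 23402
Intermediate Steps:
k = 20 (k = 2 + 18 = 20)
102*k + 21362 = 102*20 + 21362 = 2040 + 21362 = 23402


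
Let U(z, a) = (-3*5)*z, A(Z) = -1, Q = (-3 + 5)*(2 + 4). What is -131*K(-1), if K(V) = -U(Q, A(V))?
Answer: -23580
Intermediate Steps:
Q = 12 (Q = 2*6 = 12)
U(z, a) = -15*z
K(V) = 180 (K(V) = -(-15)*12 = -1*(-180) = 180)
-131*K(-1) = -131*180 = -23580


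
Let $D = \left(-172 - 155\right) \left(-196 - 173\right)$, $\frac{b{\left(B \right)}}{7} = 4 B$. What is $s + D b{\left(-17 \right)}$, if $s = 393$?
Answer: $-57435195$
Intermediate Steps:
$b{\left(B \right)} = 28 B$ ($b{\left(B \right)} = 7 \cdot 4 B = 28 B$)
$D = 120663$ ($D = \left(-327\right) \left(-369\right) = 120663$)
$s + D b{\left(-17 \right)} = 393 + 120663 \cdot 28 \left(-17\right) = 393 + 120663 \left(-476\right) = 393 - 57435588 = -57435195$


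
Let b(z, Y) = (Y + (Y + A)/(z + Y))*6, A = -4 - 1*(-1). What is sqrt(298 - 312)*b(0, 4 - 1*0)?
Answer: 51*I*sqrt(14)/2 ≈ 95.412*I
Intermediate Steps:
A = -3 (A = -4 + 1 = -3)
b(z, Y) = 6*Y + 6*(-3 + Y)/(Y + z) (b(z, Y) = (Y + (Y - 3)/(z + Y))*6 = (Y + (-3 + Y)/(Y + z))*6 = 6*Y + 6*(-3 + Y)/(Y + z))
sqrt(298 - 312)*b(0, 4 - 1*0) = sqrt(298 - 312)*(6*(-3 + (4 - 1*0) + (4 - 1*0)**2 + (4 - 1*0)*0)/((4 - 1*0) + 0)) = sqrt(-14)*(6*(-3 + (4 + 0) + (4 + 0)**2 + (4 + 0)*0)/((4 + 0) + 0)) = (I*sqrt(14))*(6*(-3 + 4 + 4**2 + 4*0)/(4 + 0)) = (I*sqrt(14))*(6*(-3 + 4 + 16 + 0)/4) = (I*sqrt(14))*(6*(1/4)*17) = (I*sqrt(14))*(51/2) = 51*I*sqrt(14)/2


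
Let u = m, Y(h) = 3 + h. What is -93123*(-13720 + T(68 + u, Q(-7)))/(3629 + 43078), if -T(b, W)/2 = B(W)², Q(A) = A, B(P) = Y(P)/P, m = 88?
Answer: 20869236792/762881 ≈ 27356.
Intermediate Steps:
B(P) = (3 + P)/P
u = 88
T(b, W) = -2*(3 + W)²/W²
-93123*(-13720 + T(68 + u, Q(-7)))/(3629 + 43078) = -93123*(-13720 - 2*(3 - 7)²/(-7)²)/(3629 + 43078) = -93123/(46707/(-13720 - 2*1/49*(-4)²)) = -93123/(46707/(-13720 - 2*1/49*16)) = -93123/(46707/(-13720 - 32/49)) = -93123/(46707/(-672312/49)) = -93123/(46707*(-49/672312)) = -93123/(-762881/224104) = -93123*(-224104/762881) = 20869236792/762881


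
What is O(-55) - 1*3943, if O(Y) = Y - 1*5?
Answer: -4003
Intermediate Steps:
O(Y) = -5 + Y (O(Y) = Y - 5 = -5 + Y)
O(-55) - 1*3943 = (-5 - 55) - 1*3943 = -60 - 3943 = -4003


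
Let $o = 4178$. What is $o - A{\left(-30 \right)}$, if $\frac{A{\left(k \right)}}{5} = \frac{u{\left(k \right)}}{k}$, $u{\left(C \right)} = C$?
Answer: $4173$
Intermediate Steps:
$A{\left(k \right)} = 5$ ($A{\left(k \right)} = 5 \frac{k}{k} = 5 \cdot 1 = 5$)
$o - A{\left(-30 \right)} = 4178 - 5 = 4173$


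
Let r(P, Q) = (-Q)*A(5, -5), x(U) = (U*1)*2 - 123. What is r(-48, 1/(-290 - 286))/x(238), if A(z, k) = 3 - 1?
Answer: 1/101664 ≈ 9.8363e-6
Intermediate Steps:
A(z, k) = 2
x(U) = -123 + 2*U (x(U) = U*2 - 123 = 2*U - 123 = -123 + 2*U)
r(P, Q) = -2*Q (r(P, Q) = -Q*2 = -2*Q)
r(-48, 1/(-290 - 286))/x(238) = (-2/(-290 - 286))/(-123 + 2*238) = (-2/(-576))/(-123 + 476) = -2*(-1/576)/353 = (1/288)*(1/353) = 1/101664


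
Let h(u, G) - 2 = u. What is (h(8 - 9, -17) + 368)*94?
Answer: 34686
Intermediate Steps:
h(u, G) = 2 + u
(h(8 - 9, -17) + 368)*94 = ((2 + (8 - 9)) + 368)*94 = ((2 - 1) + 368)*94 = (1 + 368)*94 = 369*94 = 34686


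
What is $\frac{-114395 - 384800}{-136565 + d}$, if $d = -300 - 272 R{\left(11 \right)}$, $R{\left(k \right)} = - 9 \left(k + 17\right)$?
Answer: $\frac{499195}{68321} \approx 7.3066$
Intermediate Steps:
$R{\left(k \right)} = -153 - 9 k$ ($R{\left(k \right)} = - 9 \left(17 + k\right) = -153 - 9 k$)
$d = 68244$ ($d = -300 - 272 \left(-153 - 99\right) = -300 - -68544 = -300 + 68544 = 68244$)
$\frac{-114395 - 384800}{-136565 + d} = \frac{-114395 - 384800}{-136565 + 68244} = - \frac{499195}{-68321} = \left(-499195\right) \left(- \frac{1}{68321}\right) = \frac{499195}{68321}$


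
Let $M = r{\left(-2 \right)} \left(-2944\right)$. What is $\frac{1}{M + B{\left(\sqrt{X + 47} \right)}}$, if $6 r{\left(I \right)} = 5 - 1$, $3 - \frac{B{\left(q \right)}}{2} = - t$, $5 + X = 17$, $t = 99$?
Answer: $- \frac{3}{5276} \approx -0.00056861$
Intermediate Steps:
$X = 12$ ($X = -5 + 17 = 12$)
$B{\left(q \right)} = 204$ ($B{\left(q \right)} = 6 - 2 \left(\left(-1\right) 99\right) = 6 - -198 = 6 + 198 = 204$)
$r{\left(I \right)} = \frac{2}{3}$ ($r{\left(I \right)} = \frac{5 - 1}{6} = \frac{1}{6} \cdot 4 = \frac{2}{3}$)
$M = - \frac{5888}{3}$ ($M = \frac{2}{3} \left(-2944\right) = - \frac{5888}{3} \approx -1962.7$)
$\frac{1}{M + B{\left(\sqrt{X + 47} \right)}} = \frac{1}{- \frac{5888}{3} + 204} = \frac{1}{- \frac{5276}{3}} = - \frac{3}{5276}$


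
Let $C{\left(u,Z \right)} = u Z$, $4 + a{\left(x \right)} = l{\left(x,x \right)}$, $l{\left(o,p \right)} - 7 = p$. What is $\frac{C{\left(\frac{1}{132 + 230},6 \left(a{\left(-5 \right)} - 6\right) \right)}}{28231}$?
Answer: $- \frac{24}{5109811} \approx -4.6968 \cdot 10^{-6}$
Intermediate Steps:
$l{\left(o,p \right)} = 7 + p$
$a{\left(x \right)} = 3 + x$ ($a{\left(x \right)} = -4 + \left(7 + x\right) = 3 + x$)
$C{\left(u,Z \right)} = Z u$
$\frac{C{\left(\frac{1}{132 + 230},6 \left(a{\left(-5 \right)} - 6\right) \right)}}{28231} = \frac{6 \left(\left(3 - 5\right) - 6\right) \frac{1}{132 + 230}}{28231} = \frac{6 \left(-2 - 6\right)}{362} \cdot \frac{1}{28231} = 6 \left(-8\right) \frac{1}{362} \cdot \frac{1}{28231} = \left(-48\right) \frac{1}{362} \cdot \frac{1}{28231} = \left(- \frac{24}{181}\right) \frac{1}{28231} = - \frac{24}{5109811}$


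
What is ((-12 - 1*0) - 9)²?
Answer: 441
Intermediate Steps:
((-12 - 1*0) - 9)² = ((-12 + 0) - 9)² = (-12 - 9)² = (-21)² = 441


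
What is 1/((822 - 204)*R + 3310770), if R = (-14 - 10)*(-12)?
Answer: 1/3488754 ≈ 2.8664e-7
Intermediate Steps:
R = 288 (R = -24*(-12) = 288)
1/((822 - 204)*R + 3310770) = 1/((822 - 204)*288 + 3310770) = 1/(618*288 + 3310770) = 1/(177984 + 3310770) = 1/3488754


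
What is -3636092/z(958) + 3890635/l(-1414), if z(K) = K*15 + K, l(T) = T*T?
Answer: -64378144171/273631624 ≈ -235.27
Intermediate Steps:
l(T) = T**2
z(K) = 16*K (z(K) = 15*K + K = 16*K)
-3636092/z(958) + 3890635/l(-1414) = -3636092/(16*958) + 3890635/((-1414)**2) = -3636092/15328 + 3890635/1999396 = -3636092*1/15328 + 3890635*(1/1999396) = -909023/3832 + 555805/285628 = -64378144171/273631624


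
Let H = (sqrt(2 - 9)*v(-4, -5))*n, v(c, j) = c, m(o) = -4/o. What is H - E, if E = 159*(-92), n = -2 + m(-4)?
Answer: 14628 + 4*I*sqrt(7) ≈ 14628.0 + 10.583*I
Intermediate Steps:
n = -1 (n = -2 - 4/(-4) = -2 - 4*(-1/4) = -2 + 1 = -1)
H = 4*I*sqrt(7) (H = (sqrt(2 - 9)*(-4))*(-1) = (sqrt(-7)*(-4))*(-1) = ((I*sqrt(7))*(-4))*(-1) = -4*I*sqrt(7)*(-1) = 4*I*sqrt(7) ≈ 10.583*I)
E = -14628
H - E = 4*I*sqrt(7) - 1*(-14628) = 4*I*sqrt(7) + 14628 = 14628 + 4*I*sqrt(7)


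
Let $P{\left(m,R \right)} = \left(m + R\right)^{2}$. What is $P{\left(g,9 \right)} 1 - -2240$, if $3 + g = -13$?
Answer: $2289$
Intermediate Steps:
$g = -16$ ($g = -3 - 13 = -16$)
$P{\left(m,R \right)} = \left(R + m\right)^{2}$
$P{\left(g,9 \right)} 1 - -2240 = \left(9 - 16\right)^{2} \cdot 1 - -2240 = \left(-7\right)^{2} \cdot 1 + 2240 = 49 \cdot 1 + 2240 = 49 + 2240 = 2289$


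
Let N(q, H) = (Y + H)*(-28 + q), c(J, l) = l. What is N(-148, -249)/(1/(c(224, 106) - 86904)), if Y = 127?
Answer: -1863726656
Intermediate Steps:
N(q, H) = (-28 + q)*(127 + H) (N(q, H) = (127 + H)*(-28 + q) = (-28 + q)*(127 + H))
N(-148, -249)/(1/(c(224, 106) - 86904)) = (-3556 - 28*(-249) + 127*(-148) - 249*(-148))/(1/(106 - 86904)) = (-3556 + 6972 - 18796 + 36852)/(1/(-86798)) = 21472/(-1/86798) = 21472*(-86798) = -1863726656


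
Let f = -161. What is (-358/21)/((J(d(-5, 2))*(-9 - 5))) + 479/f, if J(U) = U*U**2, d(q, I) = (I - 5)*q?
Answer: -33945008/11410875 ≈ -2.9748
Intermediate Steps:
d(q, I) = q*(-5 + I) (d(q, I) = (-5 + I)*q = q*(-5 + I))
J(U) = U**3
(-358/21)/((J(d(-5, 2))*(-9 - 5))) + 479/f = (-358/21)/(((-5*(-5 + 2))**3*(-9 - 5))) + 479/(-161) = (-358*1/21)/(((-5*(-3))**3*(-14))) + 479*(-1/161) = -358/(21*(15**3*(-14))) - 479/161 = -358/(21*(3375*(-14))) - 479/161 = -358/21/(-47250) - 479/161 = -358/21*(-1/47250) - 479/161 = 179/496125 - 479/161 = -33945008/11410875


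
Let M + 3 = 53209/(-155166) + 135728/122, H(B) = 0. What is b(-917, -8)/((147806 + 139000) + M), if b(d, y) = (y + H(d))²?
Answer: 605768064/2725153471853 ≈ 0.00022229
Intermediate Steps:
b(d, y) = y² (b(d, y) = (y + 0)² = y²)
M = 10498544297/9465126 (M = -3 + (53209/(-155166) + 135728/122) = -3 + (53209*(-1/155166) + 135728*(1/122)) = -3 + (-53209/155166 + 67864/61) = -3 + 10526939675/9465126 = 10498544297/9465126 ≈ 1109.2)
b(-917, -8)/((147806 + 139000) + M) = (-8)²/((147806 + 139000) + 10498544297/9465126) = 64/(286806 + 10498544297/9465126) = 64/(2725153471853/9465126) = 64*(9465126/2725153471853) = 605768064/2725153471853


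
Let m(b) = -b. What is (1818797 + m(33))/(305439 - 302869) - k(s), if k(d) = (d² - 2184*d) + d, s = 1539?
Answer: 1274493442/1285 ≈ 9.9182e+5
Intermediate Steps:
k(d) = d² - 2183*d
(1818797 + m(33))/(305439 - 302869) - k(s) = (1818797 - 1*33)/(305439 - 302869) - 1539*(-2183 + 1539) = (1818797 - 33)/2570 - 1539*(-644) = 1818764*(1/2570) - 1*(-991116) = 909382/1285 + 991116 = 1274493442/1285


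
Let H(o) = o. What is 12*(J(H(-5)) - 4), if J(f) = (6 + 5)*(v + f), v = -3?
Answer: -1104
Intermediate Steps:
J(f) = -33 + 11*f (J(f) = (6 + 5)*(-3 + f) = 11*(-3 + f) = -33 + 11*f)
12*(J(H(-5)) - 4) = 12*((-33 + 11*(-5)) - 4) = 12*((-33 - 55) - 4) = 12*(-88 - 4) = 12*(-92) = -1104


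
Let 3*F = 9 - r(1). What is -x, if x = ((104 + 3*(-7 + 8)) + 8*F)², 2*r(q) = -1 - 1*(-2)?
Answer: -151321/9 ≈ -16813.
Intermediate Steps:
r(q) = ½ (r(q) = (-1 - 1*(-2))/2 = (-1 + 2)/2 = (½)*1 = ½)
F = 17/6 (F = (9 - 1*½)/3 = (9 - ½)/3 = (⅓)*(17/2) = 17/6 ≈ 2.8333)
x = 151321/9 (x = ((104 + 3*(-7 + 8)) + 8*(17/6))² = ((104 + 3*1) + 68/3)² = ((104 + 3) + 68/3)² = (107 + 68/3)² = (389/3)² = 151321/9 ≈ 16813.)
-x = -1*151321/9 = -151321/9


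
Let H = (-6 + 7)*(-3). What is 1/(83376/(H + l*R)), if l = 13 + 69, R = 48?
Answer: 437/9264 ≈ 0.047172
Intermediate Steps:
l = 82
H = -3 (H = 1*(-3) = -3)
1/(83376/(H + l*R)) = 1/(83376/(-3 + 82*48)) = 1/(83376/(-3 + 3936)) = 1/(83376/3933) = 1/(83376*(1/3933)) = 1/(9264/437) = 437/9264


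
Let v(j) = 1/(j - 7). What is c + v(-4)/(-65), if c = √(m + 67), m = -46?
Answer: 1/715 + √21 ≈ 4.5840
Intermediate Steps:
c = √21 (c = √(-46 + 67) = √21 ≈ 4.5826)
v(j) = 1/(-7 + j)
c + v(-4)/(-65) = √21 + 1/(-7 - 4*(-65)) = √21 - 1/65/(-11) = √21 - 1/11*(-1/65) = √21 + 1/715 = 1/715 + √21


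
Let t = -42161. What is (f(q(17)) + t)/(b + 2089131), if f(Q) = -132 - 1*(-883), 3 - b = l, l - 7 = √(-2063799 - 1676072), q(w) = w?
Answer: -8651074907/436445536200 - 4141*I*√3739871/436445536200 ≈ -0.019822 - 1.8349e-5*I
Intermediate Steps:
l = 7 + I*√3739871 (l = 7 + √(-2063799 - 1676072) = 7 + √(-3739871) = 7 + I*√3739871 ≈ 7.0 + 1933.9*I)
b = -4 - I*√3739871 (b = 3 - (7 + I*√3739871) = 3 + (-7 - I*√3739871) = -4 - I*√3739871 ≈ -4.0 - 1933.9*I)
f(Q) = 751 (f(Q) = -132 + 883 = 751)
(f(q(17)) + t)/(b + 2089131) = (751 - 42161)/((-4 - I*√3739871) + 2089131) = -41410/(2089127 - I*√3739871)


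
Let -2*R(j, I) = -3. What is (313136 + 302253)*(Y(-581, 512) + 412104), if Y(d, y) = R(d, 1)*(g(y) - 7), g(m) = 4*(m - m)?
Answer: 507195613743/2 ≈ 2.5360e+11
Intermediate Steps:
R(j, I) = 3/2 (R(j, I) = -½*(-3) = 3/2)
g(m) = 0 (g(m) = 4*0 = 0)
Y(d, y) = -21/2 (Y(d, y) = 3*(0 - 7)/2 = (3/2)*(-7) = -21/2)
(313136 + 302253)*(Y(-581, 512) + 412104) = (313136 + 302253)*(-21/2 + 412104) = 615389*(824187/2) = 507195613743/2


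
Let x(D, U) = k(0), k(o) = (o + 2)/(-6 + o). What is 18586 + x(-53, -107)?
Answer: 55757/3 ≈ 18586.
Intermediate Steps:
k(o) = (2 + o)/(-6 + o)
x(D, U) = -⅓ (x(D, U) = (2 + 0)/(-6 + 0) = 2/(-6) = -⅙*2 = -⅓)
18586 + x(-53, -107) = 18586 - ⅓ = 55757/3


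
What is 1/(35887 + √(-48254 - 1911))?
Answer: 35887/1287926934 - I*√50165/1287926934 ≈ 2.7864e-5 - 1.739e-7*I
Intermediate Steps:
1/(35887 + √(-48254 - 1911)) = 1/(35887 + √(-50165)) = 1/(35887 + I*√50165)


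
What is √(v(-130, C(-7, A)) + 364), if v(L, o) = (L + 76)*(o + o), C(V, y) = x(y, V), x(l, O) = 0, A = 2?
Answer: 2*√91 ≈ 19.079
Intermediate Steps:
C(V, y) = 0
v(L, o) = 2*o*(76 + L) (v(L, o) = (76 + L)*(2*o) = 2*o*(76 + L))
√(v(-130, C(-7, A)) + 364) = √(2*0*(76 - 130) + 364) = √(2*0*(-54) + 364) = √(0 + 364) = √364 = 2*√91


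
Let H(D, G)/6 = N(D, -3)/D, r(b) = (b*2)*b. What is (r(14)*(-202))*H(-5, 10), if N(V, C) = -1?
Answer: -475104/5 ≈ -95021.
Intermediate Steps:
r(b) = 2*b**2 (r(b) = (2*b)*b = 2*b**2)
H(D, G) = -6/D (H(D, G) = 6*(-1/D) = -6/D)
(r(14)*(-202))*H(-5, 10) = ((2*14**2)*(-202))*(-6/(-5)) = ((2*196)*(-202))*(-6*(-1/5)) = (392*(-202))*(6/5) = -79184*6/5 = -475104/5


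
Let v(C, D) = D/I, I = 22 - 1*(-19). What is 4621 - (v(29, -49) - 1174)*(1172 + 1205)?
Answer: 114720452/41 ≈ 2.7981e+6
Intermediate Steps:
I = 41 (I = 22 + 19 = 41)
v(C, D) = D/41
4621 - (v(29, -49) - 1174)*(1172 + 1205) = 4621 - ((1/41)*(-49) - 1174)*(1172 + 1205) = 4621 - (-49/41 - 1174)*2377 = 4621 - (-48183)*2377/41 = 4621 - 1*(-114530991/41) = 4621 + 114530991/41 = 114720452/41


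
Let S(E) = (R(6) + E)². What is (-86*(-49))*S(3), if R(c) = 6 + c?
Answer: 948150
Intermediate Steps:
S(E) = (12 + E)² (S(E) = ((6 + 6) + E)² = (12 + E)²)
(-86*(-49))*S(3) = (-86*(-49))*(12 + 3)² = 4214*15² = 4214*225 = 948150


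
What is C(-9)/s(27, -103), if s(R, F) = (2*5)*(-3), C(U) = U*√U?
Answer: 9*I/10 ≈ 0.9*I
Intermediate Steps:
C(U) = U^(3/2)
s(R, F) = -30 (s(R, F) = 10*(-3) = -30)
C(-9)/s(27, -103) = (-9)^(3/2)/(-30) = -27*I*(-1/30) = 9*I/10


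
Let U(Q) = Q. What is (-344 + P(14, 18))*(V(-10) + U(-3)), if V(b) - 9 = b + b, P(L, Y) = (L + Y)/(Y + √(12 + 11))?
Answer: 205936/43 + 64*√23/43 ≈ 4796.3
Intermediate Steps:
P(L, Y) = (L + Y)/(Y + √23)
V(b) = 9 + 2*b (V(b) = 9 + (b + b) = 9 + 2*b)
(-344 + P(14, 18))*(V(-10) + U(-3)) = (-344 + (14 + 18)/(18 + √23))*((9 + 2*(-10)) - 3) = (-344 + 32/(18 + √23))*((9 - 20) - 3) = (-344 + 32/(18 + √23))*(-11 - 3) = (-344 + 32/(18 + √23))*(-14) = 4816 - 448/(18 + √23)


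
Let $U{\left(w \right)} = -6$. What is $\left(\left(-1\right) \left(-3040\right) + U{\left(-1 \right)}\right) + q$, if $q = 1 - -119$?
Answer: $3154$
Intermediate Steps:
$q = 120$ ($q = 1 + 119 = 120$)
$\left(\left(-1\right) \left(-3040\right) + U{\left(-1 \right)}\right) + q = \left(\left(-1\right) \left(-3040\right) - 6\right) + 120 = \left(3040 - 6\right) + 120 = 3034 + 120 = 3154$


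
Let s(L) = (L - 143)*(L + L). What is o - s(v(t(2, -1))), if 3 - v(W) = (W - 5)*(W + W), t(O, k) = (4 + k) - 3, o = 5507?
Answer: 6347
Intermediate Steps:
t(O, k) = 1 + k
v(W) = 3 - 2*W*(-5 + W) (v(W) = 3 - (W - 5)*(W + W) = 3 - (-5 + W)*2*W = 3 - 2*W*(-5 + W))
s(L) = 2*L*(-143 + L) (s(L) = (-143 + L)*(2*L) = 2*L*(-143 + L))
o - s(v(t(2, -1))) = 5507 - 2*(3 - 2*(1 - 1)**2 + 10*(1 - 1))*(-143 + (3 - 2*(1 - 1)**2 + 10*(1 - 1))) = 5507 - 2*(3 - 2*0**2 + 10*0)*(-143 + (3 - 2*0**2 + 10*0)) = 5507 - 2*(3 - 2*0 + 0)*(-143 + (3 - 2*0 + 0)) = 5507 - 2*(3 + 0 + 0)*(-143 + (3 + 0 + 0)) = 5507 - 2*3*(-143 + 3) = 5507 - 2*3*(-140) = 5507 - 1*(-840) = 5507 + 840 = 6347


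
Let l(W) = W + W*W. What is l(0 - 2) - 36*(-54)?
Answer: 1946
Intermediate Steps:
l(W) = W + W**2
l(0 - 2) - 36*(-54) = (0 - 2)*(1 + (0 - 2)) - 36*(-54) = -2*(1 - 2) + 1944 = -2*(-1) + 1944 = 2 + 1944 = 1946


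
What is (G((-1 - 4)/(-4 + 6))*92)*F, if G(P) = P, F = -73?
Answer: 16790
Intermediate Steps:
(G((-1 - 4)/(-4 + 6))*92)*F = (((-1 - 4)/(-4 + 6))*92)*(-73) = (-5/2*92)*(-73) = (-5*1/2*92)*(-73) = -5/2*92*(-73) = -230*(-73) = 16790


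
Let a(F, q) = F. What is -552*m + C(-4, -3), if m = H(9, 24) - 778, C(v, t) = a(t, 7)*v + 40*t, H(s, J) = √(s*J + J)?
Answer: 429348 - 2208*√15 ≈ 4.2080e+5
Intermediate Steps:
H(s, J) = √(J + J*s) (H(s, J) = √(J*s + J) = √(J + J*s))
C(v, t) = 40*t + t*v (C(v, t) = t*v + 40*t = 40*t + t*v)
m = -778 + 4*√15 (m = √(24*(1 + 9)) - 778 = √(24*10) - 778 = √240 - 778 = 4*√15 - 778 = -778 + 4*√15 ≈ -762.51)
-552*m + C(-4, -3) = -552*(-778 + 4*√15) - 3*(40 - 4) = (429456 - 2208*√15) - 3*36 = (429456 - 2208*√15) - 108 = 429348 - 2208*√15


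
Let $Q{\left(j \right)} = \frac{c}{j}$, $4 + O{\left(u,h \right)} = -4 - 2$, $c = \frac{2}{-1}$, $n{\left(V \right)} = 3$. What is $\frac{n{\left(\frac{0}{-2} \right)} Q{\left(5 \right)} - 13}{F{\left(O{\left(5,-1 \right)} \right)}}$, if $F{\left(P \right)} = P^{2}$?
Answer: $- \frac{71}{500} \approx -0.142$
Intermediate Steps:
$c = -2$ ($c = 2 \left(-1\right) = -2$)
$O{\left(u,h \right)} = -10$ ($O{\left(u,h \right)} = -4 - 6 = -10$)
$Q{\left(j \right)} = - \frac{2}{j}$
$\frac{n{\left(\frac{0}{-2} \right)} Q{\left(5 \right)} - 13}{F{\left(O{\left(5,-1 \right)} \right)}} = \frac{3 \left(- \frac{2}{5}\right) - 13}{\left(-10\right)^{2}} = \frac{3 \left(\left(-2\right) \frac{1}{5}\right) - 13}{100} = \left(3 \left(- \frac{2}{5}\right) - 13\right) \frac{1}{100} = \left(- \frac{6}{5} - 13\right) \frac{1}{100} = \left(- \frac{71}{5}\right) \frac{1}{100} = - \frac{71}{500}$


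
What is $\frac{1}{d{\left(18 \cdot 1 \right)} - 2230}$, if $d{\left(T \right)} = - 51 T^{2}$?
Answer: $- \frac{1}{18754} \approx -5.3322 \cdot 10^{-5}$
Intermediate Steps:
$\frac{1}{d{\left(18 \cdot 1 \right)} - 2230} = \frac{1}{- 51 \left(18 \cdot 1\right)^{2} - 2230} = \frac{1}{- 51 \cdot 18^{2} - 2230} = \frac{1}{\left(-51\right) 324 - 2230} = \frac{1}{-16524 - 2230} = \frac{1}{-18754} = - \frac{1}{18754}$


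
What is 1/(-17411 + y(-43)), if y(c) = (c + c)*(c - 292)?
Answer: 1/11399 ≈ 8.7727e-5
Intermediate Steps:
y(c) = 2*c*(-292 + c) (y(c) = (2*c)*(-292 + c) = 2*c*(-292 + c))
1/(-17411 + y(-43)) = 1/(-17411 + 2*(-43)*(-292 - 43)) = 1/(-17411 + 2*(-43)*(-335)) = 1/(-17411 + 28810) = 1/11399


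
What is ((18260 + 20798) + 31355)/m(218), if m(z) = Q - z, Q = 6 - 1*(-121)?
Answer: -10059/13 ≈ -773.77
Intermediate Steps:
Q = 127 (Q = 6 + 121 = 127)
m(z) = 127 - z
((18260 + 20798) + 31355)/m(218) = ((18260 + 20798) + 31355)/(127 - 1*218) = (39058 + 31355)/(127 - 218) = 70413/(-91) = 70413*(-1/91) = -10059/13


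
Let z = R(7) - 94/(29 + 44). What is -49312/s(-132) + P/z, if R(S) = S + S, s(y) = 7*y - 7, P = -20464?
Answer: -84064581/53998 ≈ -1556.8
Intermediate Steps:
s(y) = -7 + 7*y
R(S) = 2*S
z = 928/73 (z = 2*7 - 94/(29 + 44) = 14 - 94/73 = 928/73 ≈ 12.712)
-49312/s(-132) + P/z = -49312/(-7 + 7*(-132)) - 20464/928/73 = -49312/(-7 - 924) - 20464*73/928 = -49312/(-931) - 93367/58 = -49312*(-1/931) - 93367/58 = 49312/931 - 93367/58 = -84064581/53998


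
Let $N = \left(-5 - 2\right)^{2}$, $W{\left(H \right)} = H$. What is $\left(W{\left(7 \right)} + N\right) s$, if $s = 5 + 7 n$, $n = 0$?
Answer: $280$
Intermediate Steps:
$N = 49$ ($N = \left(-7\right)^{2} = 49$)
$s = 5$ ($s = 5 + 7 \cdot 0 = 5 + 0 = 5$)
$\left(W{\left(7 \right)} + N\right) s = \left(7 + 49\right) 5 = 56 \cdot 5 = 280$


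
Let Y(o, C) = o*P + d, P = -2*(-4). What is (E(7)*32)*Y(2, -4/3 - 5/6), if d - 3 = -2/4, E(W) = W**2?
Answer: 29008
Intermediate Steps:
P = 8
d = 5/2 (d = 3 - 2/4 = 3 - 2*1/4 = 3 - 1/2 = 5/2 ≈ 2.5000)
Y(o, C) = 5/2 + 8*o (Y(o, C) = o*8 + 5/2 = 8*o + 5/2 = 5/2 + 8*o)
(E(7)*32)*Y(2, -4/3 - 5/6) = (7**2*32)*(5/2 + 8*2) = (49*32)*(5/2 + 16) = 1568*(37/2) = 29008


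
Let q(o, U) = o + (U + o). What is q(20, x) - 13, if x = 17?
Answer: 44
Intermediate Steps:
q(o, U) = U + 2*o
q(20, x) - 13 = (17 + 2*20) - 13 = (17 + 40) - 13 = 57 - 13 = 44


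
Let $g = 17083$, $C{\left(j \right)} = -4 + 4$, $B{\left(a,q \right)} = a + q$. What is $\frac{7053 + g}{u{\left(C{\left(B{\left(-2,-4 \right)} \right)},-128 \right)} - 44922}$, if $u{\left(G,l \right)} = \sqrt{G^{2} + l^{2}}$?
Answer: $- \frac{12068}{22397} \approx -0.53882$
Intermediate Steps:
$C{\left(j \right)} = 0$
$\frac{7053 + g}{u{\left(C{\left(B{\left(-2,-4 \right)} \right)},-128 \right)} - 44922} = \frac{7053 + 17083}{\sqrt{0^{2} + \left(-128\right)^{2}} - 44922} = \frac{24136}{\sqrt{0 + 16384} - 44922} = \frac{24136}{\sqrt{16384} - 44922} = \frac{24136}{128 - 44922} = \frac{24136}{-44794} = 24136 \left(- \frac{1}{44794}\right) = - \frac{12068}{22397}$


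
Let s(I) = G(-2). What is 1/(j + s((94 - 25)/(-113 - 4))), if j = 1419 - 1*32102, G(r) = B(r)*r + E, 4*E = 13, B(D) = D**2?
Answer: -4/122751 ≈ -3.2586e-5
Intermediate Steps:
E = 13/4 (E = (1/4)*13 = 13/4 ≈ 3.2500)
G(r) = 13/4 + r**3 (G(r) = r**2*r + 13/4 = r**3 + 13/4 = 13/4 + r**3)
j = -30683 (j = 1419 - 32102 = -30683)
s(I) = -19/4 (s(I) = 13/4 + (-2)**3 = 13/4 - 8 = -19/4)
1/(j + s((94 - 25)/(-113 - 4))) = 1/(-30683 - 19/4) = 1/(-122751/4) = -4/122751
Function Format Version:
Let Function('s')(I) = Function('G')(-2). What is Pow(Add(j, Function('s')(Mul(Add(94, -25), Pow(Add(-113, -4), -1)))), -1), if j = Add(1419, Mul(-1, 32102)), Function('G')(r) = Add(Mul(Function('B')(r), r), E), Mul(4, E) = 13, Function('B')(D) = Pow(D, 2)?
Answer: Rational(-4, 122751) ≈ -3.2586e-5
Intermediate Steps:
E = Rational(13, 4) (E = Mul(Rational(1, 4), 13) = Rational(13, 4) ≈ 3.2500)
Function('G')(r) = Add(Rational(13, 4), Pow(r, 3)) (Function('G')(r) = Add(Mul(Pow(r, 2), r), Rational(13, 4)) = Add(Pow(r, 3), Rational(13, 4)) = Add(Rational(13, 4), Pow(r, 3)))
j = -30683 (j = Add(1419, -32102) = -30683)
Function('s')(I) = Rational(-19, 4) (Function('s')(I) = Add(Rational(13, 4), Pow(-2, 3)) = Add(Rational(13, 4), -8) = Rational(-19, 4))
Pow(Add(j, Function('s')(Mul(Add(94, -25), Pow(Add(-113, -4), -1)))), -1) = Pow(Add(-30683, Rational(-19, 4)), -1) = Pow(Rational(-122751, 4), -1) = Rational(-4, 122751)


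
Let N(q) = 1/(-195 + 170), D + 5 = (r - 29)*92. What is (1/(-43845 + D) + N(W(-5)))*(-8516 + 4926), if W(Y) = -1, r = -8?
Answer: 16973161/118135 ≈ 143.68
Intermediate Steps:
D = -3409 (D = -5 + (-8 - 29)*92 = -5 - 37*92 = -5 - 3404 = -3409)
N(q) = -1/25 (N(q) = 1/(-25) = -1/25)
(1/(-43845 + D) + N(W(-5)))*(-8516 + 4926) = (1/(-43845 - 3409) - 1/25)*(-8516 + 4926) = (1/(-47254) - 1/25)*(-3590) = (-1/47254 - 1/25)*(-3590) = -47279/1181350*(-3590) = 16973161/118135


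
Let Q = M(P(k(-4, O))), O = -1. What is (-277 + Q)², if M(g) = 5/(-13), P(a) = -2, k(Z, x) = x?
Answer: 13003236/169 ≈ 76942.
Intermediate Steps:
M(g) = -5/13 (M(g) = 5*(-1/13) = -5/13)
Q = -5/13 ≈ -0.38462
(-277 + Q)² = (-277 - 5/13)² = (-3606/13)² = 13003236/169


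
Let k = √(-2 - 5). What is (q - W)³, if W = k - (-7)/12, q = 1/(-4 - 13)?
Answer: 112237525/8489664 + 79943*I*√7/13872 ≈ 13.22 + 15.247*I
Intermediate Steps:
k = I*√7 (k = √(-7) = I*√7 ≈ 2.6458*I)
q = -1/17 (q = 1/(-17) = -1/17 ≈ -0.058824)
W = 7/12 + I*√7 (W = I*√7 - (-7)/12 = I*√7 - 1*(-7/12) = I*√7 + 7/12 = 7/12 + I*√7 ≈ 0.58333 + 2.6458*I)
(q - W)³ = (-1/17 - (7/12 + I*√7))³ = (-1/17 + (-7/12 - I*√7))³ = (-131/204 - I*√7)³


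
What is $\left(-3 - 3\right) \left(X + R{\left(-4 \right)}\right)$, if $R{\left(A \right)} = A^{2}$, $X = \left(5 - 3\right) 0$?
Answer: $-96$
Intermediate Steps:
$X = 0$ ($X = 2 \cdot 0 = 0$)
$\left(-3 - 3\right) \left(X + R{\left(-4 \right)}\right) = \left(-3 - 3\right) \left(0 + \left(-4\right)^{2}\right) = - 6 \left(0 + 16\right) = \left(-6\right) 16 = -96$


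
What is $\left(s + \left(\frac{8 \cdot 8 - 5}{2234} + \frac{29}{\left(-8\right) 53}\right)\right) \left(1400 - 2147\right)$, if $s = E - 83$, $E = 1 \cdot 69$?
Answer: $\frac{4967846559}{473608} \approx 10489.0$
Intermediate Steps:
$E = 69$
$s = -14$ ($s = 69 - 83 = -14$)
$\left(s + \left(\frac{8 \cdot 8 - 5}{2234} + \frac{29}{\left(-8\right) 53}\right)\right) \left(1400 - 2147\right) = \left(-14 + \left(\frac{8 \cdot 8 - 5}{2234} + \frac{29}{\left(-8\right) 53}\right)\right) \left(1400 - 2147\right) = \left(-14 + \left(\left(64 - 5\right) \frac{1}{2234} + \frac{29}{-424}\right)\right) \left(-747\right) = \left(-14 + \left(59 \cdot \frac{1}{2234} + 29 \left(- \frac{1}{424}\right)\right)\right) \left(-747\right) = \left(-14 + \left(\frac{59}{2234} - \frac{29}{424}\right)\right) \left(-747\right) = \left(-14 - \frac{19885}{473608}\right) \left(-747\right) = \left(- \frac{6650397}{473608}\right) \left(-747\right) = \frac{4967846559}{473608}$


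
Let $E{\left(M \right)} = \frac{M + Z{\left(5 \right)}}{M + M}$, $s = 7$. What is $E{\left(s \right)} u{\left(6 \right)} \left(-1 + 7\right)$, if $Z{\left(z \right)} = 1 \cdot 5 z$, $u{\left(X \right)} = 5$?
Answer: $\frac{480}{7} \approx 68.571$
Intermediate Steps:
$Z{\left(z \right)} = 5 z$
$E{\left(M \right)} = \frac{25 + M}{2 M}$ ($E{\left(M \right)} = \frac{M + 5 \cdot 5}{M + M} = \frac{M + 25}{2 M} = \left(25 + M\right) \frac{1}{2 M} = \frac{25 + M}{2 M}$)
$E{\left(s \right)} u{\left(6 \right)} \left(-1 + 7\right) = \frac{25 + 7}{2 \cdot 7} \cdot 5 \left(-1 + 7\right) = \frac{1}{2} \cdot \frac{1}{7} \cdot 32 \cdot 5 \cdot 6 = \frac{16}{7} \cdot 30 = \frac{480}{7}$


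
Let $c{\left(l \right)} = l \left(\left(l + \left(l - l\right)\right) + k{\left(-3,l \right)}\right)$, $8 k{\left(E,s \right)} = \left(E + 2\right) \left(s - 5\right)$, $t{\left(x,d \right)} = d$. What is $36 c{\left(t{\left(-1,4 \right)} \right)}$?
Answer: $594$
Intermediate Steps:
$k{\left(E,s \right)} = \frac{\left(-5 + s\right) \left(2 + E\right)}{8}$ ($k{\left(E,s \right)} = \frac{\left(E + 2\right) \left(s - 5\right)}{8} = \frac{\left(2 + E\right) \left(-5 + s\right)}{8} = \frac{\left(-5 + s\right) \left(2 + E\right)}{8}$)
$c{\left(l \right)} = l \left(\frac{5}{8} + \frac{7 l}{8}\right)$ ($c{\left(l \right)} = l \left(\left(l + \left(l - l\right)\right) + \left(- \frac{5}{4} - - \frac{15}{8} + \frac{l}{4} + \frac{1}{8} \left(-3\right) l\right)\right) = l \left(\left(l + 0\right) + \left(- \frac{5}{4} + \frac{15}{8} + \frac{l}{4} - \frac{3 l}{8}\right)\right) = l \left(l - \left(- \frac{5}{8} + \frac{l}{8}\right)\right) = l \left(\frac{5}{8} + \frac{7 l}{8}\right)$)
$36 c{\left(t{\left(-1,4 \right)} \right)} = 36 \cdot \frac{1}{8} \cdot 4 \left(5 + 7 \cdot 4\right) = 36 \cdot \frac{1}{8} \cdot 4 \left(5 + 28\right) = 36 \cdot \frac{1}{8} \cdot 4 \cdot 33 = 36 \cdot \frac{33}{2} = 594$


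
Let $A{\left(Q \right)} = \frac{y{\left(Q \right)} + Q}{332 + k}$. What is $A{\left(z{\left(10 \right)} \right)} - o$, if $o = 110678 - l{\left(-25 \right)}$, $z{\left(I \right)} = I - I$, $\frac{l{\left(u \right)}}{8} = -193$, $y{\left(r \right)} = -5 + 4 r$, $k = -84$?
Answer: $- \frac{27831061}{248} \approx -1.1222 \cdot 10^{5}$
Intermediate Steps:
$l{\left(u \right)} = -1544$ ($l{\left(u \right)} = 8 \left(-193\right) = -1544$)
$z{\left(I \right)} = 0$
$A{\left(Q \right)} = - \frac{5}{248} + \frac{5 Q}{248}$ ($A{\left(Q \right)} = \frac{\left(-5 + 4 Q\right) + Q}{332 - 84} = \frac{-5 + 5 Q}{248} = \left(-5 + 5 Q\right) \frac{1}{248} = - \frac{5}{248} + \frac{5 Q}{248}$)
$o = 112222$ ($o = 110678 - -1544 = 110678 + 1544 = 112222$)
$A{\left(z{\left(10 \right)} \right)} - o = \left(- \frac{5}{248} + \frac{5}{248} \cdot 0\right) - 112222 = \left(- \frac{5}{248} + 0\right) - 112222 = - \frac{5}{248} - 112222 = - \frac{27831061}{248}$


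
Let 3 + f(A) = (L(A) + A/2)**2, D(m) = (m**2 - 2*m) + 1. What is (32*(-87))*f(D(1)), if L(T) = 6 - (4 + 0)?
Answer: -2784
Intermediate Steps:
L(T) = 2 (L(T) = 6 - 1*4 = 6 - 4 = 2)
D(m) = 1 + m**2 - 2*m
f(A) = -3 + (2 + A/2)**2
(32*(-87))*f(D(1)) = (32*(-87))*(-3 + (4 + (1 + 1**2 - 2*1))**2/4) = -2784*(-3 + (4 + (1 + 1 - 2))**2/4) = -2784*(-3 + (4 + 0)**2/4) = -2784*(-3 + (1/4)*4**2) = -2784*(-3 + (1/4)*16) = -2784*(-3 + 4) = -2784*1 = -2784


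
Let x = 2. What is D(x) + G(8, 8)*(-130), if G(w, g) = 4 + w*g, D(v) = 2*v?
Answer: -8836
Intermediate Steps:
G(w, g) = 4 + g*w
D(x) + G(8, 8)*(-130) = 2*2 + (4 + 8*8)*(-130) = 4 + (4 + 64)*(-130) = 4 + 68*(-130) = 4 - 8840 = -8836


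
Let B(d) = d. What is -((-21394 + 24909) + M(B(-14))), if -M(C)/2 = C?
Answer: -3543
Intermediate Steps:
M(C) = -2*C
-((-21394 + 24909) + M(B(-14))) = -((-21394 + 24909) - 2*(-14)) = -(3515 + 28) = -1*3543 = -3543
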